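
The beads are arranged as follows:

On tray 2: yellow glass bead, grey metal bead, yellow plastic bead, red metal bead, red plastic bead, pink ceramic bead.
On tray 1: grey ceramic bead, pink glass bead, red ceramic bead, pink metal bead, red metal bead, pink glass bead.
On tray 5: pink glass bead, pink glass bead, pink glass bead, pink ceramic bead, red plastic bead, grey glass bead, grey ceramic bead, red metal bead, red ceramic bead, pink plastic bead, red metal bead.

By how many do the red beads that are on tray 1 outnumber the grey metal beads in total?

1

red beads on tray 1: 2.
grey metal beads: 1.
2 − 1 = 1.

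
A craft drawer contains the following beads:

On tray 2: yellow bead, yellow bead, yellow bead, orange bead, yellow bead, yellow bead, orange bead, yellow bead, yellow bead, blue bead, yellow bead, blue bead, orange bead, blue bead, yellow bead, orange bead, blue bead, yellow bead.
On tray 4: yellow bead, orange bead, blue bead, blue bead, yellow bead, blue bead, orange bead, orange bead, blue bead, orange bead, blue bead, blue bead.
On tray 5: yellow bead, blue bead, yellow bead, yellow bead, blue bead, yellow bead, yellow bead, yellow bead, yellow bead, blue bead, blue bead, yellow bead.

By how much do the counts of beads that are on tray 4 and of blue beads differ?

beads on tray 4: 12. blue beads: 14.
|12 − 14| = 14 − 12 = 2.

2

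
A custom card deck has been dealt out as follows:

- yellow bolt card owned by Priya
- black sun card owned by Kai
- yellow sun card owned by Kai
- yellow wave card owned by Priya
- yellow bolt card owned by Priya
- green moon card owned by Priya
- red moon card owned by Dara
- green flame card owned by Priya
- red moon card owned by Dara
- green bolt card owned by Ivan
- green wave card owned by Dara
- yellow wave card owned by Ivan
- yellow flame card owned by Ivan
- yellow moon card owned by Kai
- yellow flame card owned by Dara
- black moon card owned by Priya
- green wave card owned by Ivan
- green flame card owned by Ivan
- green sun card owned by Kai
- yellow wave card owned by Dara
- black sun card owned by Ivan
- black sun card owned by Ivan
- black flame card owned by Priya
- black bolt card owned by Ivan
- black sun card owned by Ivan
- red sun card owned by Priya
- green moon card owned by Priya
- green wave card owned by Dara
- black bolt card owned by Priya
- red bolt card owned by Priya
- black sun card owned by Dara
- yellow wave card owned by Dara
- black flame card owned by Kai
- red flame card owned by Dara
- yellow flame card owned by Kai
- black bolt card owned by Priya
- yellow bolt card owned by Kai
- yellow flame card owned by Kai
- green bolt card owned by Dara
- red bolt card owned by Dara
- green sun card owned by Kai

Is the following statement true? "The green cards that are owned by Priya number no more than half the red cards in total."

green cards owned by Priya: 3.
red cards: 6.
The claim requires 2 × 3 = 6 ≤ 6, which holds.

True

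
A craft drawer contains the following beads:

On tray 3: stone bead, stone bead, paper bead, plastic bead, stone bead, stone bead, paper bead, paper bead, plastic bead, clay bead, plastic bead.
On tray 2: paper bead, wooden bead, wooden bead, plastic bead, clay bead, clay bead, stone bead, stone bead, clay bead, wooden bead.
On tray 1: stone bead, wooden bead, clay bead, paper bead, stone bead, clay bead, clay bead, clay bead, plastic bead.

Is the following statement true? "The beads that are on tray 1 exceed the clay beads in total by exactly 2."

beads on tray 1: 9.
clay beads: 8.
The claim requires 9 − 8 (= 1) to equal 2, which does not hold.

False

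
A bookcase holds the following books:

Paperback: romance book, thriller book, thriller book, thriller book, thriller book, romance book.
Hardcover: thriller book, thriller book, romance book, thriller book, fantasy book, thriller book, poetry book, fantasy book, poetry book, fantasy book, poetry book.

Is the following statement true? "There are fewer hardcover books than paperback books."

hardcover books: 11.
paperback books: 6.
The claim requires 11 < 6, which does not hold.

False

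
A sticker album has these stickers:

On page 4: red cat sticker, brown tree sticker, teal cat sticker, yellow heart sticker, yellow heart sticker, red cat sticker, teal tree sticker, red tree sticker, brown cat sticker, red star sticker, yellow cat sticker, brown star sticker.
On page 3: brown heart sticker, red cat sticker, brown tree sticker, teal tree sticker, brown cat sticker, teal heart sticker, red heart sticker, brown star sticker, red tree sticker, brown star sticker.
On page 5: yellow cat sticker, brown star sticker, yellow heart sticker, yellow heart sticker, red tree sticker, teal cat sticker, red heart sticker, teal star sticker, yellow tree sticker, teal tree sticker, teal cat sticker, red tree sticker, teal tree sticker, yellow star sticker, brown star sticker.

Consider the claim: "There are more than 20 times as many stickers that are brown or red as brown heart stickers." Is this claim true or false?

False

There are 20 stickers that are brown or red.
There is 1 brown heart sticker.
The claim requires 20 > 20 × 1 = 20, which does not hold.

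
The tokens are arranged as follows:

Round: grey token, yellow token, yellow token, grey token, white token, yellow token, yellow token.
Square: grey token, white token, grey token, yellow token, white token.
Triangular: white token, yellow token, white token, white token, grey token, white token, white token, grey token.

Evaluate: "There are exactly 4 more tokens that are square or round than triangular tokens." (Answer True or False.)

True

tokens that are square or round: 12.
triangular tokens: 8.
The claim requires 12 − 8 (= 4) to equal 4, which holds.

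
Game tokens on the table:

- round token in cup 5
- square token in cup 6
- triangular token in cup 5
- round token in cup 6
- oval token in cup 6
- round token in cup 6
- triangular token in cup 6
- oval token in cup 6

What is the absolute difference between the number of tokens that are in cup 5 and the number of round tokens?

1

tokens in cup 5: 2. round tokens: 3.
|2 − 3| = 3 − 2 = 1.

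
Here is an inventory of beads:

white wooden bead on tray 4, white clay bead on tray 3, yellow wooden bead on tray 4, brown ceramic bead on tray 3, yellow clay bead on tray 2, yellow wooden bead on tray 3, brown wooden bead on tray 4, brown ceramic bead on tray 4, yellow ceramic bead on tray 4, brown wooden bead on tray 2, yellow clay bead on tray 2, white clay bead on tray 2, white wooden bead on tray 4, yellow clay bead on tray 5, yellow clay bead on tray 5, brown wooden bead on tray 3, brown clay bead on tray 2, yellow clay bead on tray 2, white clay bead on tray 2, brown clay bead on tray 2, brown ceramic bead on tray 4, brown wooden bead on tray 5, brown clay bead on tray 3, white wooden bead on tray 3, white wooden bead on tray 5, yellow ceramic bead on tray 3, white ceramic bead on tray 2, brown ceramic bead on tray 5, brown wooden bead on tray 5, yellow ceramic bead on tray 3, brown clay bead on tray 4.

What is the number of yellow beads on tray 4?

2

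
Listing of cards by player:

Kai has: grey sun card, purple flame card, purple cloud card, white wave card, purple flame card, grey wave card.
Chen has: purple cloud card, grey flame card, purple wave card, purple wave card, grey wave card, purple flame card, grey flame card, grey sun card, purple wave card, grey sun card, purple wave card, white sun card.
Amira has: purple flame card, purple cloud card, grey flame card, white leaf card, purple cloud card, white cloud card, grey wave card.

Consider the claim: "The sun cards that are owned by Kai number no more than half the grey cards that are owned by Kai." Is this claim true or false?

|sun cards owned by Kai| = 1.
|grey cards owned by Kai| = 2.
The claim requires 2 × 1 = 2 ≤ 2, which holds.

True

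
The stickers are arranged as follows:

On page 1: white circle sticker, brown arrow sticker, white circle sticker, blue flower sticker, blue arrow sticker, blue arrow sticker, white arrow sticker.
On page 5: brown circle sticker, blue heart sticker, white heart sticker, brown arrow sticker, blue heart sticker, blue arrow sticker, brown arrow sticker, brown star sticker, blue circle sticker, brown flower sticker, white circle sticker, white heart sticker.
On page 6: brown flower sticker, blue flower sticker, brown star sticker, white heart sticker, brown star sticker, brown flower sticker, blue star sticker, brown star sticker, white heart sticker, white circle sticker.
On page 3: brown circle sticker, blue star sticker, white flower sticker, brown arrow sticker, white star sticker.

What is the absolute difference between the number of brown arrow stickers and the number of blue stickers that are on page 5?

brown arrow stickers: 4. blue stickers on page 5: 4.
|4 − 4| = 4 − 4 = 0.

0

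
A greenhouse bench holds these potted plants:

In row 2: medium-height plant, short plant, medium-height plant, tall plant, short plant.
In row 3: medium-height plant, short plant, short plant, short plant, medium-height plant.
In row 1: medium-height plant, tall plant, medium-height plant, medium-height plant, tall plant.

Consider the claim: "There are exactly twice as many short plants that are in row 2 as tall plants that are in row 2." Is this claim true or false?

|short plants in row 2| = 2.
|tall plants in row 2| = 1.
The claim requires 2 = 2 × 1 = 2, which holds.

True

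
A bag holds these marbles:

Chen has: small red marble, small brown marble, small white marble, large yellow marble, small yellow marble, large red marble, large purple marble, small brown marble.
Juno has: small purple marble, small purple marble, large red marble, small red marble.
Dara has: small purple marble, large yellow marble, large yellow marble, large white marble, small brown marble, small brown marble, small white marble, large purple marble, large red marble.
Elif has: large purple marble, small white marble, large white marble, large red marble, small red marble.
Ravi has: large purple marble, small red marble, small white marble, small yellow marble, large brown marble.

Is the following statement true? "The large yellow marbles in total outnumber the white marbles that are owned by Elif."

True

There are 3 large yellow marbles.
Count of white marbles owned by Elif: 2.
The claim requires 3 > 2, which holds.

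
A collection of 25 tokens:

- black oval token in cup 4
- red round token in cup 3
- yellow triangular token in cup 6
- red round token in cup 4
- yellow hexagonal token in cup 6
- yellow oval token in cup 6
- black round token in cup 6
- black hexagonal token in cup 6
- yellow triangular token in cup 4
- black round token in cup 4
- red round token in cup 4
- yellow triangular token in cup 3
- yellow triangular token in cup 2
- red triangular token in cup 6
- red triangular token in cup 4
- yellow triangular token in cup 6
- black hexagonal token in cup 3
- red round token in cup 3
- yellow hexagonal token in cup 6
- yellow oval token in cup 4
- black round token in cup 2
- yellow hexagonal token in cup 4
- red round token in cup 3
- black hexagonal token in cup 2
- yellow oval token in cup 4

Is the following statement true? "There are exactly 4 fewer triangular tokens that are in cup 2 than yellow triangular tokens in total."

|triangular tokens in cup 2| = 1.
|yellow triangular tokens| = 5.
The claim requires 5 − 1 (= 4) to equal 4, which holds.

True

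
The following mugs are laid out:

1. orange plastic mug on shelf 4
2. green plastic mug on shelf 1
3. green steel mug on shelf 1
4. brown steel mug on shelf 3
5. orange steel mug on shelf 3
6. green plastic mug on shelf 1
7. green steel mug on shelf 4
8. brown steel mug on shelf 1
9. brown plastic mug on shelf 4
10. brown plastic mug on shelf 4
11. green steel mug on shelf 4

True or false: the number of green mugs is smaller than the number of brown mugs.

There are 5 green mugs.
There are 4 brown mugs.
The claim requires 5 < 4, which does not hold.

False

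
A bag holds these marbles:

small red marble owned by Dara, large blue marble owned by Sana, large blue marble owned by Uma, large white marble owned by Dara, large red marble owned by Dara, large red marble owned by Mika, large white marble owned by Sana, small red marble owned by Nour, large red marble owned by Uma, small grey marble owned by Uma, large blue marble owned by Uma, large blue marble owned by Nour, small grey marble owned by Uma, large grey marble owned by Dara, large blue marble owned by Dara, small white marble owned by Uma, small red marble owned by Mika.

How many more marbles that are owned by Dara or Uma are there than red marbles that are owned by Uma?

10

marbles owned by Dara or Uma: 11.
red marbles owned by Uma: 1.
11 − 1 = 10.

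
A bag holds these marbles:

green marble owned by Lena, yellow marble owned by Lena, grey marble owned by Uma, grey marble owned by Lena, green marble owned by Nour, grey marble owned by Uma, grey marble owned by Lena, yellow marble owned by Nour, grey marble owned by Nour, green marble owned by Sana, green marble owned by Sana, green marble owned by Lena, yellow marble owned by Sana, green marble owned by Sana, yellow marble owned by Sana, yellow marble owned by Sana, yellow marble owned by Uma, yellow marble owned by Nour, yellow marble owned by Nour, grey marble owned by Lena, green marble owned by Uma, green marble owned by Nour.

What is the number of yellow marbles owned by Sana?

3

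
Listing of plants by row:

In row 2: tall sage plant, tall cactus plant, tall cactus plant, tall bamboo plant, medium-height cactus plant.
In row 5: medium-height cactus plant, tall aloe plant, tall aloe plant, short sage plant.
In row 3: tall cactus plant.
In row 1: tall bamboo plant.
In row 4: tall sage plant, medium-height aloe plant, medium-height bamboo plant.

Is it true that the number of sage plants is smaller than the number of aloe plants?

False

sage plants: 3.
aloe plants: 3.
The claim requires 3 < 3, which does not hold.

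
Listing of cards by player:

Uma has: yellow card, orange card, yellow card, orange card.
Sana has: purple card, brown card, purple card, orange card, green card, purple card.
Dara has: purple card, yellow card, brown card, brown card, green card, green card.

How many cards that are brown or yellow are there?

brown: 3; yellow: 3; together 3 + 3 = 6.

6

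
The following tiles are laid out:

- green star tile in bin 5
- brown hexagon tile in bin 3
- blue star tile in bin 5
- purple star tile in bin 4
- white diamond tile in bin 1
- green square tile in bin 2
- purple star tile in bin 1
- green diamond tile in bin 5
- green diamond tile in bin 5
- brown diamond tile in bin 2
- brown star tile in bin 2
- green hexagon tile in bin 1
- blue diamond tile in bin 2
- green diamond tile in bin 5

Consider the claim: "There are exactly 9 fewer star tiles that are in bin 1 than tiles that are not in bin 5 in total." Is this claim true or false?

|star tiles in bin 1| = 1.
|tiles that are not in bin 5| = 9.
The claim requires 9 − 1 (= 8) to equal 9, which does not hold.

False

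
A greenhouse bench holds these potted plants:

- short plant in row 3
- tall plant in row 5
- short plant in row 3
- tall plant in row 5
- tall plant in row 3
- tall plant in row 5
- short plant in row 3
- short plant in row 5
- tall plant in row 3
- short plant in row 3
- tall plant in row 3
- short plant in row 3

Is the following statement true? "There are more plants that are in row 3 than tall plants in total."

True

plants in row 3: 8.
tall plants: 6.
The claim requires 8 > 6, which holds.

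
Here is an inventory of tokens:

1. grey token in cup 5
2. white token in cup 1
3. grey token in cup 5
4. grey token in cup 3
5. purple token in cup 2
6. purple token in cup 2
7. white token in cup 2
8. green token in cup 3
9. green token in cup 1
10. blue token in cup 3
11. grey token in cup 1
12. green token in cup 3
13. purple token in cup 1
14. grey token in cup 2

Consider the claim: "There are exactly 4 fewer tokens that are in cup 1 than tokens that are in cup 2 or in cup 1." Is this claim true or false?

True

tokens in cup 1: 4.
tokens in cup 2 or in cup 1: 8.
The claim requires 8 − 4 (= 4) to equal 4, which holds.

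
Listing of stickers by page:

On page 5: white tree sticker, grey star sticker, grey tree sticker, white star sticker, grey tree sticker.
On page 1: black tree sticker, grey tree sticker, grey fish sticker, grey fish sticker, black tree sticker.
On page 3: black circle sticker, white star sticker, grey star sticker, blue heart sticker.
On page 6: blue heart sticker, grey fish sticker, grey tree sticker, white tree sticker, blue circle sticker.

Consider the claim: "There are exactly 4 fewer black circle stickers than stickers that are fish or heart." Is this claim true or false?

True

There is 1 black circle sticker.
There are 5 stickers that are fish or heart.
The claim requires 5 − 1 (= 4) to equal 4, which holds.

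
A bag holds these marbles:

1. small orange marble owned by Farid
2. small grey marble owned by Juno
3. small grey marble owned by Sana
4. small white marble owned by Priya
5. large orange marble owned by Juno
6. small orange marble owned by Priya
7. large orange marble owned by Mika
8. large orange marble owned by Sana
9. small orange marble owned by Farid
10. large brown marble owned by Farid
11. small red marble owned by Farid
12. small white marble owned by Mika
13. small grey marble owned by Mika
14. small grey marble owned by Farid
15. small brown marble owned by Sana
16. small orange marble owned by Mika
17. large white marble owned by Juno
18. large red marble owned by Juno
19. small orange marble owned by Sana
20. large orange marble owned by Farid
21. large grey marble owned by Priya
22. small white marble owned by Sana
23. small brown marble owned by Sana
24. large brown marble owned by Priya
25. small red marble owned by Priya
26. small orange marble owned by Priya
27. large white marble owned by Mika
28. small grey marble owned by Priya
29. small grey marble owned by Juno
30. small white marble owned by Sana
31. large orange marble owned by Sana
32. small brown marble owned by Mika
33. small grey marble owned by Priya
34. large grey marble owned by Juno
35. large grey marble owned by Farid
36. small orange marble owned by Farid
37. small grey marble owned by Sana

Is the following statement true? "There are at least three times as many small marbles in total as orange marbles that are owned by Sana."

small marbles: 24.
orange marbles owned by Sana: 3.
The claim requires 24 ≥ 3 × 3 = 9, which holds.

True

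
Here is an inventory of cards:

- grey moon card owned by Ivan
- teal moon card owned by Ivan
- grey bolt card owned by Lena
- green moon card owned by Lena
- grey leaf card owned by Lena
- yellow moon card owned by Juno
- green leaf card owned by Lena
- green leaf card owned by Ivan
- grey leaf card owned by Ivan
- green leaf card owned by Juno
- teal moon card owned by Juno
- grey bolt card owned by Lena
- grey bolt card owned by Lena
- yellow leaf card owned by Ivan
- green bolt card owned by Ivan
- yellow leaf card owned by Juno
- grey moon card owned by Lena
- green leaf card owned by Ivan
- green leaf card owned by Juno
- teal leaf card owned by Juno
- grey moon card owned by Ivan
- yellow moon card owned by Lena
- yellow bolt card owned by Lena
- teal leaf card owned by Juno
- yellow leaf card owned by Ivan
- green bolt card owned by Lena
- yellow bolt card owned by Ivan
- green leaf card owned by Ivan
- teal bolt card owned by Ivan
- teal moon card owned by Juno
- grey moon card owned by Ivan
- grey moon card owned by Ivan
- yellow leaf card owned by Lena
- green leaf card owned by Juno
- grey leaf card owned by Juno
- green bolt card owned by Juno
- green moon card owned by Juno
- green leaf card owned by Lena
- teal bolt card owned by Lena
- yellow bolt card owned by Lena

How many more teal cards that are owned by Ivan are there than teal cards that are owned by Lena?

1

teal cards owned by Ivan: 2.
teal cards owned by Lena: 1.
2 − 1 = 1.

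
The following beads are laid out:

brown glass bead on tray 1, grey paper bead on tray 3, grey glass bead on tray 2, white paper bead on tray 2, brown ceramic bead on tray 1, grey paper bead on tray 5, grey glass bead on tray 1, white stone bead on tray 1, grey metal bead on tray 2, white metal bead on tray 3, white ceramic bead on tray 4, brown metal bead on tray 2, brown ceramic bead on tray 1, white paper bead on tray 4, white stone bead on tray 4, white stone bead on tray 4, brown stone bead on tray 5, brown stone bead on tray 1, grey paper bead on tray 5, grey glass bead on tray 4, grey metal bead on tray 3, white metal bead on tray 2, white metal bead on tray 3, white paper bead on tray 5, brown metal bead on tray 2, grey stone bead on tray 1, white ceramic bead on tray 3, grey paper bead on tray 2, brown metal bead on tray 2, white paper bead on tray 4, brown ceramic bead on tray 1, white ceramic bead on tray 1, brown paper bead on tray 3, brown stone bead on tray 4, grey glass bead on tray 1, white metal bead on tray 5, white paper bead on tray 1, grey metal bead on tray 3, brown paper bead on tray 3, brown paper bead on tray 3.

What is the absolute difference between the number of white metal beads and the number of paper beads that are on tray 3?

white metal beads: 4. paper beads on tray 3: 4.
|4 − 4| = 4 − 4 = 0.

0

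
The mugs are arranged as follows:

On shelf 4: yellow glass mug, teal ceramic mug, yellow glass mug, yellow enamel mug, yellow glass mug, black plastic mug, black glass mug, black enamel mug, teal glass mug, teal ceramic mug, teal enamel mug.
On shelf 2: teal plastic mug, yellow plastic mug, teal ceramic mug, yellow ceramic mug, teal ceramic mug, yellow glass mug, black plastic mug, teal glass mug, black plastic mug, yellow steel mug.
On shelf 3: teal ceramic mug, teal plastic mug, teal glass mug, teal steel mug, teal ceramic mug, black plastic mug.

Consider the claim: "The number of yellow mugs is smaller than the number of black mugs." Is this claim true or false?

|yellow mugs| = 8.
|black mugs| = 6.
The claim requires 8 < 6, which does not hold.

False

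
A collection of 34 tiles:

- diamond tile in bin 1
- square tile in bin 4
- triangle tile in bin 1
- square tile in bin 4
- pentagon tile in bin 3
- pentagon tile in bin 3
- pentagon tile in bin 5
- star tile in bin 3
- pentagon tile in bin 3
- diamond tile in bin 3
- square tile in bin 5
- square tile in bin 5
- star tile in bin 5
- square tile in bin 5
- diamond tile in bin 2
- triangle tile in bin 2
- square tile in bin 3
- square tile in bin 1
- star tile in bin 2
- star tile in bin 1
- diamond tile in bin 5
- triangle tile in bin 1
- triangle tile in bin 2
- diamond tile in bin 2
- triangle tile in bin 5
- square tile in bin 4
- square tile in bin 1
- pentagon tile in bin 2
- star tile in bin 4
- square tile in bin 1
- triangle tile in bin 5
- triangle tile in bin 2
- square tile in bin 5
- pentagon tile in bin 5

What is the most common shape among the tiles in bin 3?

Counts by shape (restricted to tiles in bin 3): pentagon 3, star 1, diamond 1, square 1.
The maximum is 3, held uniquely by pentagon.

pentagon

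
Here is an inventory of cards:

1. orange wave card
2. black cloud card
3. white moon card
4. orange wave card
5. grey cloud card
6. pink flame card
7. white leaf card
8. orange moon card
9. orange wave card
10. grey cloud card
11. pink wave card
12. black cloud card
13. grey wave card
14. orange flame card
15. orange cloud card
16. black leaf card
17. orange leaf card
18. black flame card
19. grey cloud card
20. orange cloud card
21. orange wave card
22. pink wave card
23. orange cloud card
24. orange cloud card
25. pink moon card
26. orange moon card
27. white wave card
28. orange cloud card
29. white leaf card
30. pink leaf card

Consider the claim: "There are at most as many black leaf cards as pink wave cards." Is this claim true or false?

black leaf cards: 1.
pink wave cards: 2.
The claim requires 1 ≤ 2, which holds.

True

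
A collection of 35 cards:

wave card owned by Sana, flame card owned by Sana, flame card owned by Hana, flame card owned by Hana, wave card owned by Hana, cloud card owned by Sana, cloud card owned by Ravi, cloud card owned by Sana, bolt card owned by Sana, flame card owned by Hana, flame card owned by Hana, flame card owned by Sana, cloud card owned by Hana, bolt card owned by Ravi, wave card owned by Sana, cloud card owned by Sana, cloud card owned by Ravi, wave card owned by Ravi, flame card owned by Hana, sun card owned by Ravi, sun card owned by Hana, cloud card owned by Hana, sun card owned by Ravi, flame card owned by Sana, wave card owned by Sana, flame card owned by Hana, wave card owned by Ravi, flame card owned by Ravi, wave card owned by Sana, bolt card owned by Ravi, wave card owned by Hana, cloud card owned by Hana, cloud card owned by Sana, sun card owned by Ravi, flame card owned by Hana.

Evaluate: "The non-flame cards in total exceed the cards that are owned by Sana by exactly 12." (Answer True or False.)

True

non-flame cards: 24.
cards owned by Sana: 12.
The claim requires 24 − 12 (= 12) to equal 12, which holds.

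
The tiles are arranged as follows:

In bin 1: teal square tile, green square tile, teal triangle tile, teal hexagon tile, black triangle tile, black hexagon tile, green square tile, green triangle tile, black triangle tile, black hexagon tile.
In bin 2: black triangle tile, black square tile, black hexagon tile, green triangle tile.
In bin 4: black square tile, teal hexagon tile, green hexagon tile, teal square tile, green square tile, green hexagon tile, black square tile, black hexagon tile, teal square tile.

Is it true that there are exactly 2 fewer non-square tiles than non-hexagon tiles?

False

non-square tiles: 14.
non-hexagon tiles: 15.
The claim requires 15 − 14 (= 1) to equal 2, which does not hold.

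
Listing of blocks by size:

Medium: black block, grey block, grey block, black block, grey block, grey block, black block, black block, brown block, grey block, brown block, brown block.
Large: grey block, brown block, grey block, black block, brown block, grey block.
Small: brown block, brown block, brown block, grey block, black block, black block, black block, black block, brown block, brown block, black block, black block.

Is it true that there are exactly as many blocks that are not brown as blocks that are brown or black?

|blocks that are not brown| = 20.
|blocks that are brown or black| = 21.
The claim requires 20 = 21, which does not hold.

False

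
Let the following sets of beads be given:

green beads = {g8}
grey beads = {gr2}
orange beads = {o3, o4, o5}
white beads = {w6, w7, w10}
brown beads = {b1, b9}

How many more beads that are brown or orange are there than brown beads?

beads that are brown or orange: 5.
brown beads: 2.
5 − 2 = 3.

3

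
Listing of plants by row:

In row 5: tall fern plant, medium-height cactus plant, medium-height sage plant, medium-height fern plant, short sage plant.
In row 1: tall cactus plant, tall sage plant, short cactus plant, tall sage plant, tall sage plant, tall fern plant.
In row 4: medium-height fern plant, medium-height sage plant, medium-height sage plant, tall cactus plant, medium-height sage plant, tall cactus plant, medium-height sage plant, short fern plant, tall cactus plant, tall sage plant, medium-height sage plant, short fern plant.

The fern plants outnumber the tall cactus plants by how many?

fern plants: 6.
tall cactus plants: 4.
6 − 4 = 2.

2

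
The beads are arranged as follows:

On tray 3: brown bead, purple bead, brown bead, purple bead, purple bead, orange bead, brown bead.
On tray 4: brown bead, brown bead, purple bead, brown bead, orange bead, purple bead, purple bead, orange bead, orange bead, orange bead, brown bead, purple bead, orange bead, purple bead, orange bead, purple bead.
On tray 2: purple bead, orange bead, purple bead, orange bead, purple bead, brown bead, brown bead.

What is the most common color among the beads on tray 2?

Counts by color (restricted to beads on tray 2): purple 3, orange 2, brown 2.
The maximum is 3, held uniquely by purple.

purple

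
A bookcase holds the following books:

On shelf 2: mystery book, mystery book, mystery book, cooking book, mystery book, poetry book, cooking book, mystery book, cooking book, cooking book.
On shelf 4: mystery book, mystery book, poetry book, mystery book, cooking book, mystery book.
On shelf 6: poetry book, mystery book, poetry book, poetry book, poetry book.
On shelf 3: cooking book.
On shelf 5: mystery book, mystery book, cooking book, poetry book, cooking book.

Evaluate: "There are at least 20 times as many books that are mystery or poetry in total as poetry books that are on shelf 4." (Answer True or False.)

False

There are 19 books that are mystery or poetry.
There is 1 poetry book on shelf 4.
The claim requires 19 ≥ 20 × 1 = 20, which does not hold.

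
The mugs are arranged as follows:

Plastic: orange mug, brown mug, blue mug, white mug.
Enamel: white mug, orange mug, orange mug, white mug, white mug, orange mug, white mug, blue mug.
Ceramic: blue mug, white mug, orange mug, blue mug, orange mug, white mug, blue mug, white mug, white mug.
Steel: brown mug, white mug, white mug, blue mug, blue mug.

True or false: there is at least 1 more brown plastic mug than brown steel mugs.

False

|brown plastic mugs| = 1.
|brown steel mugs| = 1.
The claim requires 1 − 1 = 0 ≥ 1, which does not hold.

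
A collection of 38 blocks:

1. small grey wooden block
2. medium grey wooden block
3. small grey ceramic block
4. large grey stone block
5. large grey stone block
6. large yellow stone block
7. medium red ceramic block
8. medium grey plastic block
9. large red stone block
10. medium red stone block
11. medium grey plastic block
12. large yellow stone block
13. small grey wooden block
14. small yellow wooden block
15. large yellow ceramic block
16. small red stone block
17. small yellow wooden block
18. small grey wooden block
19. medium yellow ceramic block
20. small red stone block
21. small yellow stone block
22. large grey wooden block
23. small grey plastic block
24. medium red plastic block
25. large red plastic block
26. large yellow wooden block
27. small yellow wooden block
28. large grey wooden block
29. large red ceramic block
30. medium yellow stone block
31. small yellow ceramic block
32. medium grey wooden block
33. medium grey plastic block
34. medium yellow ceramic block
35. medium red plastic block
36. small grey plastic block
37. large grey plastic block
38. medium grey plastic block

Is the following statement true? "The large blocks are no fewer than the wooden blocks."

There are 12 large blocks.
There are 11 wooden blocks.
The claim requires 12 ≥ 11, which holds.

True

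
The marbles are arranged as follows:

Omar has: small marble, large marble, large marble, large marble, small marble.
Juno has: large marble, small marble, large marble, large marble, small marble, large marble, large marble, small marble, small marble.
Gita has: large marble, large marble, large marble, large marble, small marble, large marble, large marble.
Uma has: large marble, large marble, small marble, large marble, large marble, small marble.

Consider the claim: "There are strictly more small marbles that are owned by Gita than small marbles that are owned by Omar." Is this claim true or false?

Count of small marbles owned by Gita: 1.
Count of small marbles owned by Omar: 2.
The claim requires 1 > 2, which does not hold.

False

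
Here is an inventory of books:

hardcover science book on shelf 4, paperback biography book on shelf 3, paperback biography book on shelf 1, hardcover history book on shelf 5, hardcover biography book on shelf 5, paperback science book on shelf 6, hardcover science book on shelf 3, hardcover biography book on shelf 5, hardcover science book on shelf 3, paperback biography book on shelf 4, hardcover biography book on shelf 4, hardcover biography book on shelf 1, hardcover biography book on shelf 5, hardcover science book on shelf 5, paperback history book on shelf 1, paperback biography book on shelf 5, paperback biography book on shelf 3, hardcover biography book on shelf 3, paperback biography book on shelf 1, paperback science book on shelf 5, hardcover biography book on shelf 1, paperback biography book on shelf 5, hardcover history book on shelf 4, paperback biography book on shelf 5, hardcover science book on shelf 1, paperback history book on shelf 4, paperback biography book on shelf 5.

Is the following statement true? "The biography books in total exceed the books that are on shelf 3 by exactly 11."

True

|biography books| = 16.
|books on shelf 3| = 5.
The claim requires 16 − 5 (= 11) to equal 11, which holds.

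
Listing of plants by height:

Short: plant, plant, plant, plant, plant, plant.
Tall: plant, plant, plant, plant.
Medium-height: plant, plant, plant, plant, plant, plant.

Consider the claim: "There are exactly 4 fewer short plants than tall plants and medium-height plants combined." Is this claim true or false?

There are 6 short plants.
tall plants: 4; medium-height plants: 6; combined: 4 + 6 = 10.
The claim requires 10 − 6 (= 4) to equal 4, which holds.

True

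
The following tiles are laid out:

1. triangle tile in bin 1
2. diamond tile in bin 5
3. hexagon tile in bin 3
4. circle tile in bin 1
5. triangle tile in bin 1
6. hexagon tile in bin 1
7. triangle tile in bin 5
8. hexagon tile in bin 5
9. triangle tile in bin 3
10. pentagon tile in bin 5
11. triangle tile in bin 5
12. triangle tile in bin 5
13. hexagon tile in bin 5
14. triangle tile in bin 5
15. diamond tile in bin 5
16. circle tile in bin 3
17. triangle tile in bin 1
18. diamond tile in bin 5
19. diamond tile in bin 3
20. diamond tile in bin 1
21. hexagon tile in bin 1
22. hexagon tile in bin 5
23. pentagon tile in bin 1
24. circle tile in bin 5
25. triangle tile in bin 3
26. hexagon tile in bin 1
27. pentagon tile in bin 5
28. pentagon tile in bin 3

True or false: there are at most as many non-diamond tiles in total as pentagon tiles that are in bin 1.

False

|non-diamond tiles| = 23.
|pentagon tiles in bin 1| = 1.
The claim requires 23 ≤ 1, which does not hold.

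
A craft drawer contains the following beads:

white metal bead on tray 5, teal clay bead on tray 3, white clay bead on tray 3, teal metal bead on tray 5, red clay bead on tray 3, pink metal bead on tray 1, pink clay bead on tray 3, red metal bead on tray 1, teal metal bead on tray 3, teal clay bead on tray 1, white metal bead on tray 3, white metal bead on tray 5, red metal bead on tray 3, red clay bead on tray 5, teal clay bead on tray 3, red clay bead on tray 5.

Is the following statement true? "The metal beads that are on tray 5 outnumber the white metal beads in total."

False

There are 3 metal beads on tray 5.
There are 3 white metal beads.
The claim requires 3 > 3, which does not hold.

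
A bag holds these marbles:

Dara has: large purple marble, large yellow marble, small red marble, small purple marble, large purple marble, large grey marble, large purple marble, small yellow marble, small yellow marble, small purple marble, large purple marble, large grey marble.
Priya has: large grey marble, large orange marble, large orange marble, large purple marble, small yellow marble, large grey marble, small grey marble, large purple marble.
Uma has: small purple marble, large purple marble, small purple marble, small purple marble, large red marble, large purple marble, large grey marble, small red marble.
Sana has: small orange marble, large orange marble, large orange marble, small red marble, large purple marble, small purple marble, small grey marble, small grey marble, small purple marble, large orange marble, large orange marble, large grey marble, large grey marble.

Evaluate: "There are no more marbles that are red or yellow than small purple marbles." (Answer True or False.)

|marbles that are red or yellow| = 8.
|small purple marbles| = 7.
The claim requires 8 ≤ 7, which does not hold.

False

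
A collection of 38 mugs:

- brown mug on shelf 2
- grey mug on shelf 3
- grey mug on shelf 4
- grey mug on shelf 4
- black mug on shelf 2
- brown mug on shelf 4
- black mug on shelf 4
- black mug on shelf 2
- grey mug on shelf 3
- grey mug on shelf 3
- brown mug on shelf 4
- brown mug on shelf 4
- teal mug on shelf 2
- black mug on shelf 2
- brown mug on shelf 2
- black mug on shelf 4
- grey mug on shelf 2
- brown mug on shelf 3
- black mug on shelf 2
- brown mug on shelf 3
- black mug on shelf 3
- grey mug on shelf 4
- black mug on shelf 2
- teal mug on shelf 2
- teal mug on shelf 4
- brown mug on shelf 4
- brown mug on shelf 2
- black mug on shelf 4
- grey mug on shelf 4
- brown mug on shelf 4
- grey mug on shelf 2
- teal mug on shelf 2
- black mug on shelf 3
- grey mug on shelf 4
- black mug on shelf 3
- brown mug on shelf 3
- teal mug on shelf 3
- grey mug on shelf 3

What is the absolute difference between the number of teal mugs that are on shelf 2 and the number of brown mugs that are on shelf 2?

0

teal mugs on shelf 2: 3. brown mugs on shelf 2: 3.
|3 − 3| = 3 − 3 = 0.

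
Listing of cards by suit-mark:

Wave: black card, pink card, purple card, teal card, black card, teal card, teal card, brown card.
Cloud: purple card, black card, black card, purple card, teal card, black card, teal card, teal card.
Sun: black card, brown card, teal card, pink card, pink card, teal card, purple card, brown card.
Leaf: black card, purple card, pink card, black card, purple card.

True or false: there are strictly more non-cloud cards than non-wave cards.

|non-cloud cards| = 21.
|non-wave cards| = 21.
The claim requires 21 > 21, which does not hold.

False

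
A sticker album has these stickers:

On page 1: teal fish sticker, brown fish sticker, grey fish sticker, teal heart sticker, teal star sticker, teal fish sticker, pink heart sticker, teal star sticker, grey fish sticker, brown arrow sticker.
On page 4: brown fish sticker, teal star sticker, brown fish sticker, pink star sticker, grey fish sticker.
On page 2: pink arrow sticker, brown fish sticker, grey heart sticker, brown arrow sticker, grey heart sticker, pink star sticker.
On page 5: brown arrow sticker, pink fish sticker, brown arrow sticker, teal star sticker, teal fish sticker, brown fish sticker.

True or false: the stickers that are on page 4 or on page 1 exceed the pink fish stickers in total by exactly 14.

True

stickers on page 4 or on page 1: 15.
pink fish stickers: 1.
The claim requires 15 − 1 (= 14) to equal 14, which holds.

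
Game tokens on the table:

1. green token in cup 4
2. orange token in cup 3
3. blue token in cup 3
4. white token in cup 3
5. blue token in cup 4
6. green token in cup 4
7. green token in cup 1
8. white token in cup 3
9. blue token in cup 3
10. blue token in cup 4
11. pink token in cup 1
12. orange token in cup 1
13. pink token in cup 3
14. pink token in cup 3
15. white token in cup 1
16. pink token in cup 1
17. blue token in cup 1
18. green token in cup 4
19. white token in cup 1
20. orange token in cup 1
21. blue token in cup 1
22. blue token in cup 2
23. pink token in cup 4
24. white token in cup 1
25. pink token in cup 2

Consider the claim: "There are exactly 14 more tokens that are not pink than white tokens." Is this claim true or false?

There are 19 tokens that are not pink.
There are 5 white tokens.
The claim requires 19 − 5 (= 14) to equal 14, which holds.

True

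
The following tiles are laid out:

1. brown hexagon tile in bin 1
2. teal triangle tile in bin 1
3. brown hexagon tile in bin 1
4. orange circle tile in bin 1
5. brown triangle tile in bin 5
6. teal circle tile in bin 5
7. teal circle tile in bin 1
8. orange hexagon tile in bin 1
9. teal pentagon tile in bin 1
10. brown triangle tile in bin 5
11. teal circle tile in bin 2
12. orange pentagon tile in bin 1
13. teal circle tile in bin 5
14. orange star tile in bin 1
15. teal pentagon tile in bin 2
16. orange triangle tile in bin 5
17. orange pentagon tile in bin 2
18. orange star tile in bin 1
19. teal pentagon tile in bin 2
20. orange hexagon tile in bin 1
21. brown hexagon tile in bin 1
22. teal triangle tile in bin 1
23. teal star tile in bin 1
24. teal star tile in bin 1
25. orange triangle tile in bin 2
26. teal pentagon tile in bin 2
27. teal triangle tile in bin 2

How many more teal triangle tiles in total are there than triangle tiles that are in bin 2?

teal triangle tiles: 3.
triangle tiles in bin 2: 2.
3 − 2 = 1.

1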